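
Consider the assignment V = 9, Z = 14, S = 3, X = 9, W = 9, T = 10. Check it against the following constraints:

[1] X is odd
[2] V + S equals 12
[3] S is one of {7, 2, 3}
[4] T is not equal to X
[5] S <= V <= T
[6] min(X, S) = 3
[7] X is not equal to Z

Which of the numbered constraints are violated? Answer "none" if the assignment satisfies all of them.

The assignment satisfies every constraint.

[1] X = 9 is odd — holds.
[2] V + S = 9 + 3 = 12 — holds.
[3] S = 3 is in {7, 2, 3} — holds.
[4] T = 10, X = 9; distinct — holds.
[5] values 3 <= 9 <= 10 — holds.
[6] min(9, 3) = 3 — holds.
[7] X = 9, Z = 14; distinct — holds.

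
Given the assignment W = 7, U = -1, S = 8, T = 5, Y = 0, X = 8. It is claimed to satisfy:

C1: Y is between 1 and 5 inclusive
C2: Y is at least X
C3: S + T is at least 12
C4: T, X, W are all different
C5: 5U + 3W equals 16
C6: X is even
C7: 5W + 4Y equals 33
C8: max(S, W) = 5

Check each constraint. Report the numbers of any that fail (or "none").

C1: Y = 0 is outside [1, 5] — violated.
C2: Y = 0, X = 8; 0 < 8 (want ≥) — violated.
C3: S + T = 8 + 5 = 13; 13 ≥ 12 — OK.
C4: values 5, 8, 7 are pairwise distinct — OK.
C5: 5U + 3W = 5(-1) + 3(7) = 16 — OK.
C6: X = 8 is even — OK.
C7: 5W + 4Y = 5(7) + 4(0) = 35, not 33 — violated.
C8: max(8, 7) = 8, not 5 — violated.

The assignment fails constraints 1, 2, 7, and 8.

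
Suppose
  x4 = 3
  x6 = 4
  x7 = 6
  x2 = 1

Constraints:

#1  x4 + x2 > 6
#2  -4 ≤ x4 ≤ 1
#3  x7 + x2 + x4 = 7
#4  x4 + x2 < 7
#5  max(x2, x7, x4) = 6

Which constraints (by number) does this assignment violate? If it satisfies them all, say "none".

Constraints 1, 2, and 3 do not hold.

#1 x4 + x2 = 3 + 1 = 4; 4 ≤ 6, bound 6 not met  ✘
#2 x4 = 3 is outside [-4, 1]  ✘
#3 x7 + x2 + x4 = 6 + 1 + 3 = 10, not 7  ✘
#4 x4 + x2 = 3 + 1 = 4; 4 < 7  ✔
#5 max(1, 6, 3) = 6  ✔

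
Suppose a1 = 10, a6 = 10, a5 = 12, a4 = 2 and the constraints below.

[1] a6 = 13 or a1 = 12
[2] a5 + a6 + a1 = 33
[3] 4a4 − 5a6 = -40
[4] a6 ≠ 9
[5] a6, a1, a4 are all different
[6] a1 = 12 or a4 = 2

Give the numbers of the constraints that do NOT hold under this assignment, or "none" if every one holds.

[1] a6 = 10 ≠ 13 and a1 = 10 ≠ 12; both disjuncts false — does not hold.
[2] a5 + a6 + a1 = 12 + 10 + 10 = 32, not 33 — does not hold.
[3] 4a4 − 5a6 = 4(2) − 5(10) = -42, not -40 — does not hold.
[4] a6 = 10, and 10 ≠ 9 — holds.
[5] a6 = a1 = 10, not all different — does not hold.
[6] a1 = 10 ≠ 12, but a4 = 2 = 2 (second disjunct) — holds.

The assignment fails constraints 1, 2, 3, 5.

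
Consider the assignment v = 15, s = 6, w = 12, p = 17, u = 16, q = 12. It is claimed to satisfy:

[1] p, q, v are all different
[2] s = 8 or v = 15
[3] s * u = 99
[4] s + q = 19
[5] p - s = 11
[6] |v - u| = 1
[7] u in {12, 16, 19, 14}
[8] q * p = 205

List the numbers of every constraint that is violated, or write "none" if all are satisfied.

Constraints 3, 4, 8 are violated.

[1] values 17, 12, 15 are pairwise distinct — holds.
[2] s = 6 ≠ 8, but v = 15 = 15 (second disjunct) — holds.
[3] s * u = 6 * 16 = 96, not 99 — does not hold.
[4] s + q = 6 + 12 = 18, not 19 — does not hold.
[5] p - s = 17 - 6 = 11 — holds.
[6] |15 - 16| = 1 — holds.
[7] u = 16 is in {12, 16, 19, 14} — holds.
[8] q * p = 12 * 17 = 204, not 205 — does not hold.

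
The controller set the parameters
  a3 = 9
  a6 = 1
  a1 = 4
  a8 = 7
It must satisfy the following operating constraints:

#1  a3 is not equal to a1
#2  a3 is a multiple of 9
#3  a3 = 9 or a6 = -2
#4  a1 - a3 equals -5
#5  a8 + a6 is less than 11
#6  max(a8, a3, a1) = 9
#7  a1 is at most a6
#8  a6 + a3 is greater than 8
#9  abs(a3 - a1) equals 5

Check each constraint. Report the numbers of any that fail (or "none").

No — constraint 7 is not satisfied.

#1 a3 = 9, a1 = 4; distinct — OK.
#2 9 / 9 = 1, so 9 divides 9 — OK.
#3 a3 = 9 = 9 (first disjunct) — OK.
#4 a1 - a3 = 4 - 9 = -5 — OK.
#5 a8 + a6 = 7 + 1 = 8; 8 < 11 — OK.
#6 max(7, 9, 4) = 9 — OK.
#7 a1 = 4, a6 = 1; 4 > 1 (want ≤) — violated.
#8 a6 + a3 = 1 + 9 = 10; 10 > 8 — OK.
#9 abs(9 - 4) = 5 — OK.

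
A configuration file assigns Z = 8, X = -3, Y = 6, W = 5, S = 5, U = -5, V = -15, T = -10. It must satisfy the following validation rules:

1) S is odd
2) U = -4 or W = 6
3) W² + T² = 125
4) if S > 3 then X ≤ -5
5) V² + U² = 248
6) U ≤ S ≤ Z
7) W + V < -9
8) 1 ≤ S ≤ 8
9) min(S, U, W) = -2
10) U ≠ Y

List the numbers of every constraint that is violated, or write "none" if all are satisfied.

Violated: 2, 4, 5, 9.

1) S = 5 is odd — satisfied.
2) U = -5 ≠ -4 and W = 5 ≠ 6; both disjuncts false — violated.
3) W² + T² = 5² + (-10)² = 25 + 100 = 125 — satisfied.
4) S = 5 > 3, so we need X ≤ -5; but X = -3 > -5 — violated.
5) V² + U² = (-15)² + (-5)² = 225 + 25 = 250, not 248 — violated.
6) values -5 ≤ 5 ≤ 8 — satisfied.
7) W + V = 5 + (-15) = -10; -10 < -9 — satisfied.
8) S = 5 lies in [1, 8] — satisfied.
9) min(5, -5, 5) = -5, not -2 — violated.
10) U = -5, Y = 6; distinct — satisfied.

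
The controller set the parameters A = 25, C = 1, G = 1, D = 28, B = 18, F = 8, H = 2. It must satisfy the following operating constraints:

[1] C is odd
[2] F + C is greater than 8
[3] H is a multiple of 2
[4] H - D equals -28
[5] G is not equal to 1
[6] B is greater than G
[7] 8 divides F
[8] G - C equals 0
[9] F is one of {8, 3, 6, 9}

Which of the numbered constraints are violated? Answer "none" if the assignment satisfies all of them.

The assignment fails constraints 4, 5.

[1] C = 1 is odd — OK.
[2] F + C = 8 + 1 = 9; 9 > 8 — OK.
[3] 2 / 2 = 1, so 2 divides 2 — OK.
[4] H - D = 2 - 28 = -26, not -28 — violated.
[5] G = 1, but 1 is required to differ — violated.
[6] B = 18, G = 1; 18 > 1 — OK.
[7] 8 / 8 = 1, so 8 divides 8 — OK.
[8] G - C = 1 - 1 = 0 — OK.
[9] F = 8 is in {8, 3, 6, 9} — OK.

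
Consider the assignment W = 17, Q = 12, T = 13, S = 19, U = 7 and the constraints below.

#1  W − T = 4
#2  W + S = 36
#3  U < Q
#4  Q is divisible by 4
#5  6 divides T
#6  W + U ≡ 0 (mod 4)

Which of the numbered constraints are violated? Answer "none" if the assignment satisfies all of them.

#1 W − T = 17 − 13 = 4  ✓
#2 W + S = 17 + 19 = 36  ✓
#3 U = 7, Q = 12; 7 < 12  ✓
#4 12 / 4 = 3, so 4 divides 12  ✓
#5 13 = 6×2 + 1, so 6 does not divide 13  ✗
#6 W + U = 24; 24 mod 4 = 0  ✓

Constraint 5 is violated.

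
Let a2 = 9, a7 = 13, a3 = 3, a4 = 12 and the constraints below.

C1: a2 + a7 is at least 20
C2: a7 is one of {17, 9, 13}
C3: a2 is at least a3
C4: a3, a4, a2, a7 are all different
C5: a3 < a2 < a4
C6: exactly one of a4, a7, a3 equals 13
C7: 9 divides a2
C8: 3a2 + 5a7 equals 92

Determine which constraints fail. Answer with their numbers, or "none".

None — every constraint holds.

C1: a2 + a7 = 9 + 13 = 22; 22 ≥ 20  ✔
C2: a7 = 13 is in {17, 9, 13}  ✔
C3: a2 = 9, a3 = 3; 9 ≥ 3  ✔
C4: values 3, 12, 9, 13 are pairwise distinct  ✔
C5: values 3 < 9 < 12  ✔
C6: a4=12, a7=13, a3=3; 1 of them equals 13  ✔
C7: 9 / 9 = 1, so 9 divides 9  ✔
C8: 3a2 + 5a7 = 3(9) + 5(13) = 92  ✔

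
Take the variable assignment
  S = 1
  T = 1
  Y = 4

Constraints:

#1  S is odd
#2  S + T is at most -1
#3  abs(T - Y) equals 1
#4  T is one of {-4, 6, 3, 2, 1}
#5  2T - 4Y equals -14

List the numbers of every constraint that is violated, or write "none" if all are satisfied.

#1 S = 1 is odd  true
#2 S + T = 1 + 1 = 2; 2 > -1, bound -1 not met  false
#3 abs(1 - 4) = 3, not 1  false
#4 T = 1 is in {-4, 6, 3, 2, 1}  true
#5 2T - 4Y = 2(1) - 4(4) = -14  true

No — constraints 2, 3 are not satisfied.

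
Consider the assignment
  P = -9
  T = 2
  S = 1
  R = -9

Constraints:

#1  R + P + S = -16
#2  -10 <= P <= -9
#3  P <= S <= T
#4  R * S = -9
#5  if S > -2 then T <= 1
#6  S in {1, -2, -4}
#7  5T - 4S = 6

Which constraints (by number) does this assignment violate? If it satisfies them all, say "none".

No — constraints 1 and 5 are not satisfied.

#1 R + P + S = -9 + (-9) + 1 = -17, not -16 — violated.
#2 P = -9 lies in [-10, -9] — OK.
#3 values -9 <= 1 <= 2 — OK.
#4 R * S = -9 * 1 = -9 — OK.
#5 S = 1 > -2, so we need T ≤ 1; but T = 2 > 1 — violated.
#6 S = 1 is in {1, -2, -4} — OK.
#7 5T - 4S = 5(2) - 4(1) = 6 — OK.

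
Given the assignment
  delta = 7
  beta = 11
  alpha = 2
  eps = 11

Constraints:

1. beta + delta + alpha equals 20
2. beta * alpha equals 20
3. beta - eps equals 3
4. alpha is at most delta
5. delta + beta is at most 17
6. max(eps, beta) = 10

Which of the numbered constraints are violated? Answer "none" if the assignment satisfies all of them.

1. beta + delta + alpha = 11 + 7 + 2 = 20 — OK.
2. beta * alpha = 11 * 2 = 22, not 20 — violated.
3. beta - eps = 11 - 11 = 0, not 3 — violated.
4. alpha = 2, delta = 7; 2 ≤ 7 — OK.
5. delta + beta = 7 + 11 = 18; 18 > 17, bound 17 not met — violated.
6. max(11, 11) = 11, not 10 — violated.

The assignment fails constraints 2, 3, 5, and 6.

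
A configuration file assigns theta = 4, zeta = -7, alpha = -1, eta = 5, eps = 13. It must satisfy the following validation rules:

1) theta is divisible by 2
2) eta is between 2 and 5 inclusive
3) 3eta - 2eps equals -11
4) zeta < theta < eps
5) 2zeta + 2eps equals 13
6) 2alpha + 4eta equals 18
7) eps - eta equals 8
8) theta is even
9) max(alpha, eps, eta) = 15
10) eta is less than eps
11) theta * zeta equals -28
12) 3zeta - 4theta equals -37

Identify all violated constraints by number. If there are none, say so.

No — constraints 5 and 9 are not satisfied.

1) 4 / 2 = 2, so 2 divides 4  true
2) eta = 5 lies in [2, 5]  true
3) 3eta - 2eps = 3(5) - 2(13) = -11  true
4) values -7 < 4 < 13  true
5) 2zeta + 2eps = 2(-7) + 2(13) = 12, not 13  false
6) 2alpha + 4eta = 2(-1) + 4(5) = 18  true
7) eps - eta = 13 - 5 = 8  true
8) theta = 4 is even  true
9) max(-1, 13, 5) = 13, not 15  false
10) eta = 5, eps = 13; 5 < 13  true
11) theta * zeta = 4 * (-7) = -28  true
12) 3zeta - 4theta = 3(-7) - 4(4) = -37  true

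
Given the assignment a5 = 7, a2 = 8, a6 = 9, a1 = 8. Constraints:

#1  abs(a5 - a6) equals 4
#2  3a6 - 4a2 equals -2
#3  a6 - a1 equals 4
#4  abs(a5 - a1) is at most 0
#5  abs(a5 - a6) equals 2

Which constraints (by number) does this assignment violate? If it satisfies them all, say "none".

Constraints 1, 2, 3, and 4 are violated.

#1 abs(7 - 9) = 2, not 4 — violated.
#2 3a6 - 4a2 = 3(9) - 4(8) = -5, not -2 — violated.
#3 a6 - a1 = 9 - 8 = 1, not 4 — violated.
#4 abs(7 - 8) = 1; 1 > 0, exceeds bound 0 — violated.
#5 abs(7 - 9) = 2 — OK.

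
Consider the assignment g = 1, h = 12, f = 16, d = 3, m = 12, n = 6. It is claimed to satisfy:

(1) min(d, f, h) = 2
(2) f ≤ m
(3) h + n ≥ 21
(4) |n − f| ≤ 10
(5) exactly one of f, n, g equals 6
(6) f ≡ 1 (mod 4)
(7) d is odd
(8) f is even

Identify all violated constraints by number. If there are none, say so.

(1) min(3, 16, 12) = 3, not 2 — does not hold.
(2) f = 16, m = 12; 16 > 12 (want ≤) — does not hold.
(3) h + n = 12 + 6 = 18; 18 < 21, bound 21 not met — does not hold.
(4) |6 − 16| = 10; 10 ≤ 10 — holds.
(5) f=16, n=6, g=1; 1 of them equals 6 — holds.
(6) 16 mod 4 = 0, not 1 — does not hold.
(7) d = 3 is odd — holds.
(8) f = 16 is even — holds.

The assignment fails constraints 1, 2, 3, 6.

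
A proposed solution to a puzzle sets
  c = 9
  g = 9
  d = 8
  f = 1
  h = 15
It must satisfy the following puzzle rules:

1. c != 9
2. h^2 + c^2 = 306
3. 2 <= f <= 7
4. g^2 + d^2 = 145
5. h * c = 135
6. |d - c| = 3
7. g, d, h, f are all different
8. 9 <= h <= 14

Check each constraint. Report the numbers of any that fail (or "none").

1. c = 9, but 9 is required to differ — violated.
2. h^2 + c^2 = 15^2 + 9^2 = 225 + 81 = 306 — satisfied.
3. f = 1 is outside [2, 7] — violated.
4. g^2 + d^2 = 9^2 + 8^2 = 81 + 64 = 145 — satisfied.
5. h * c = 15 * 9 = 135 — satisfied.
6. |8 - 9| = 1, not 3 — violated.
7. values 9, 8, 15, 1 are pairwise distinct — satisfied.
8. h = 15 is outside [9, 14] — violated.

Constraints 1, 3, 6, and 8 do not hold.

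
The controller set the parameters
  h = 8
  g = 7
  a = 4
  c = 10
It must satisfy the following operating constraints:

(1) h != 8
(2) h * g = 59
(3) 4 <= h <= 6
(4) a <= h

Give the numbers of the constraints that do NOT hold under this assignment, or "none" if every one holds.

The assignment fails constraints 1, 2, 3.

(1) h = 8, but 8 is required to differ — fails.
(2) h * g = 8 * 7 = 56, not 59 — fails.
(3) h = 8 is outside [4, 6] — fails.
(4) a = 4, h = 8; 4 ≤ 8 — holds.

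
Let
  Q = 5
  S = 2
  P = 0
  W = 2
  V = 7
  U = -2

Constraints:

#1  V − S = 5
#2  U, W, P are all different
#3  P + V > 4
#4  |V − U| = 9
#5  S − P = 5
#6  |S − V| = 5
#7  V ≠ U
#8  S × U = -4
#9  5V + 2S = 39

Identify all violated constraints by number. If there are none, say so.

#1 V − S = 7 − 2 = 5  ✓
#2 values -2, 2, 0 are pairwise distinct  ✓
#3 P + V = 0 + 7 = 7; 7 > 4  ✓
#4 |7 − (-2)| = 9  ✓
#5 S − P = 2 − 0 = 2, not 5  ✗
#6 |2 − 7| = 5  ✓
#7 V = 7, U = -2; distinct  ✓
#8 S × U = 2 × (-2) = -4  ✓
#9 5V + 2S = 5(7) + 2(2) = 39  ✓

Constraint 5 is violated.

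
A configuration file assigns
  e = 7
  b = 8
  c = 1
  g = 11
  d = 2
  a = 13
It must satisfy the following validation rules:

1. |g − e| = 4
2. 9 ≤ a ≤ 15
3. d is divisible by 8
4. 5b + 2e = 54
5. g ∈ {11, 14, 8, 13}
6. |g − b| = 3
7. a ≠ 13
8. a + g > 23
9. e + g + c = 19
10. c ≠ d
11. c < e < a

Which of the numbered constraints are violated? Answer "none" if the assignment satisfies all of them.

Constraints 3, 7 do not hold.

1. |11 − 7| = 4 — holds.
2. a = 13 lies in [9, 15] — holds.
3. 2 = 8×0 + 2, so 8 does not divide 2 — does not hold.
4. 5b + 2e = 5(8) + 2(7) = 54 — holds.
5. g = 11 is in {11, 14, 8, 13} — holds.
6. |11 − 8| = 3 — holds.
7. a = 13, but 13 is required to differ — does not hold.
8. a + g = 13 + 11 = 24; 24 > 23 — holds.
9. e + g + c = 7 + 11 + 1 = 19 — holds.
10. c = 1, d = 2; distinct — holds.
11. values 1 < 7 < 13 — holds.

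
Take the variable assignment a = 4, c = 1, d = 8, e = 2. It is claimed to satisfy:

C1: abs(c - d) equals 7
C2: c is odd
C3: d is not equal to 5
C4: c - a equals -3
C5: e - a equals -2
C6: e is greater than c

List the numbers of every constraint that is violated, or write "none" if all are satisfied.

C1: abs(1 - 8) = 7  ✓
C2: c = 1 is odd  ✓
C3: d = 8, and 8 ≠ 5  ✓
C4: c - a = 1 - 4 = -3  ✓
C5: e - a = 2 - 4 = -2  ✓
C6: e = 2, c = 1; 2 > 1  ✓

Yes — all constraints hold.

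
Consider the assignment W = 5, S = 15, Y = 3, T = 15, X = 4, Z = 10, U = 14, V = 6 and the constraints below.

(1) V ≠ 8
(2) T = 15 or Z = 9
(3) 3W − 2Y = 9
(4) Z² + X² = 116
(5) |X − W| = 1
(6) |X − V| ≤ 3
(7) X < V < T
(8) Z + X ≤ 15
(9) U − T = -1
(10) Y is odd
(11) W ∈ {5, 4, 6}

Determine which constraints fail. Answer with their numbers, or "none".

(1) V = 6, and 6 ≠ 8 — holds.
(2) T = 15 = 15 (first disjunct) — holds.
(3) 3W − 2Y = 3(5) − 2(3) = 9 — holds.
(4) Z² + X² = 10² + 4² = 100 + 16 = 116 — holds.
(5) |4 − 5| = 1 — holds.
(6) |4 − 6| = 2; 2 ≤ 3 — holds.
(7) values 4 < 6 < 15 — holds.
(8) Z + X = 10 + 4 = 14; 14 ≤ 15 — holds.
(9) U − T = 14 − 15 = -1 — holds.
(10) Y = 3 is odd — holds.
(11) W = 5 is in {5, 4, 6} — holds.

Yes — all constraints hold.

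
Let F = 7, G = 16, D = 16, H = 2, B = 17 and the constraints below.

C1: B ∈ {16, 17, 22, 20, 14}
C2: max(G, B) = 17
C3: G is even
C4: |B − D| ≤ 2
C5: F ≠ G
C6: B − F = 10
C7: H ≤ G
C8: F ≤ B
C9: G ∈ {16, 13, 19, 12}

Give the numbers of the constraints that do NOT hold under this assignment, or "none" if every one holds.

Yes — all constraints hold.

C1: B = 17 is in {16, 17, 22, 20, 14} — satisfied.
C2: max(16, 17) = 17 — satisfied.
C3: G = 16 is even — satisfied.
C4: |17 − 16| = 1; 1 ≤ 2 — satisfied.
C5: F = 7, G = 16; distinct — satisfied.
C6: B − F = 17 − 7 = 10 — satisfied.
C7: H = 2, G = 16; 2 ≤ 16 — satisfied.
C8: F = 7, B = 17; 7 ≤ 17 — satisfied.
C9: G = 16 is in {16, 13, 19, 12} — satisfied.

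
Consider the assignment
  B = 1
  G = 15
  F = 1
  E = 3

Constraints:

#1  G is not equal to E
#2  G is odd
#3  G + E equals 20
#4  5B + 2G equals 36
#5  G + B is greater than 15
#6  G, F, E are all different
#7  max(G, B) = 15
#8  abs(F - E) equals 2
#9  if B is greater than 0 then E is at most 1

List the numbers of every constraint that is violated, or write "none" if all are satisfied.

The assignment fails constraints 3, 4, and 9.

#1 G = 15, E = 3; distinct — OK.
#2 G = 15 is odd — OK.
#3 G + E = 15 + 3 = 18, not 20 — violated.
#4 5B + 2G = 5(1) + 2(15) = 35, not 36 — violated.
#5 G + B = 15 + 1 = 16; 16 > 15 — OK.
#6 values 15, 1, 3 are pairwise distinct — OK.
#7 max(15, 1) = 15 — OK.
#8 abs(1 - 3) = 2 — OK.
#9 B = 1 > 0, so we need E ≤ 1; but E = 3 > 1 — violated.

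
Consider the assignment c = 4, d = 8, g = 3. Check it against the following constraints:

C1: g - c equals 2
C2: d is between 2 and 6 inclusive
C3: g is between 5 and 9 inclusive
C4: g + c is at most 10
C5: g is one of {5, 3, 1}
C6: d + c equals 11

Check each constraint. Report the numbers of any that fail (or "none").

C1: g - c = 3 - 4 = -1, not 2 — violated.
C2: d = 8 is outside [2, 6] — violated.
C3: g = 3 is outside [5, 9] — violated.
C4: g + c = 3 + 4 = 7; 7 ≤ 10 — OK.
C5: g = 3 is in {5, 3, 1} — OK.
C6: d + c = 8 + 4 = 12, not 11 — violated.

The assignment fails constraints 1, 2, 3, and 6.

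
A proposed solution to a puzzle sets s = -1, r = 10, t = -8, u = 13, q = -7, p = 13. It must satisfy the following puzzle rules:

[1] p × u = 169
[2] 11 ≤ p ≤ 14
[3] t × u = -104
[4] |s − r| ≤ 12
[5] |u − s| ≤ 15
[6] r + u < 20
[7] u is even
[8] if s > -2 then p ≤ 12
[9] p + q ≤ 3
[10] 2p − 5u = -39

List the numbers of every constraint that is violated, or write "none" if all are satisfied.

Constraints 6, 7, 8, and 9 do not hold.

[1] p × u = 13 × 13 = 169 — holds.
[2] p = 13 lies in [11, 14] — holds.
[3] t × u = -8 × 13 = -104 — holds.
[4] |-1 − 10| = 11; 11 ≤ 12 — holds.
[5] |13 − (-1)| = 14; 14 ≤ 15 — holds.
[6] r + u = 10 + 13 = 23; 23 ≥ 20, bound 20 not met — does not hold.
[7] u = 13 is odd — does not hold.
[8] s = -1 > -2, so we need p ≤ 12; but p = 13 > 12 — does not hold.
[9] p + q = 13 + (-7) = 6; 6 > 3, bound 3 not met — does not hold.
[10] 2p − 5u = 2(13) − 5(13) = -39 — holds.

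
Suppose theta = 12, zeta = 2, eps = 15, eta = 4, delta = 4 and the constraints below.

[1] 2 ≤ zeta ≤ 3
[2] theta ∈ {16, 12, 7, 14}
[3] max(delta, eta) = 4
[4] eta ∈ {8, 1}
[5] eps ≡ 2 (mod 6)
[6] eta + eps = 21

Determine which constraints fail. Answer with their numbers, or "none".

The assignment fails constraints 4, 5, 6.

[1] zeta = 2 lies in [2, 3]  ✓
[2] theta = 12 is in {16, 12, 7, 14}  ✓
[3] max(4, 4) = 4  ✓
[4] eta = 4 is not in {8, 1}  ✗
[5] 15 mod 6 = 3, not 2  ✗
[6] eta + eps = 4 + 15 = 19, not 21  ✗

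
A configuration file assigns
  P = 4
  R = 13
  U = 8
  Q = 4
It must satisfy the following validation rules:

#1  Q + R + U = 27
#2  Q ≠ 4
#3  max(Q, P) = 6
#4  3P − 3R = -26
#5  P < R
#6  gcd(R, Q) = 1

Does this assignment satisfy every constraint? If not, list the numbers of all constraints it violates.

#1 Q + R + U = 4 + 13 + 8 = 25, not 27  no
#2 Q = 4, but 4 is required to differ  no
#3 max(4, 4) = 4, not 6  no
#4 3P − 3R = 3(4) − 3(13) = -27, not -26  no
#5 P = 4, R = 13; 4 < 13  yes
#6 gcd(13, 4) = 1  yes

No — constraints 1, 2, 3, 4 are not satisfied.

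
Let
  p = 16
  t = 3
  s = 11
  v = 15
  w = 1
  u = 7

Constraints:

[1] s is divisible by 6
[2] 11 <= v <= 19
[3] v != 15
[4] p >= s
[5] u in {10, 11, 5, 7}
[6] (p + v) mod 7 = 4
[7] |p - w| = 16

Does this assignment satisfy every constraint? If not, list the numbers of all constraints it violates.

[1] 11 = 6*1 + 5, so 6 does not divide 11 — fails.
[2] v = 15 lies in [11, 19] — holds.
[3] v = 15, but 15 is required to differ — fails.
[4] p = 16, s = 11; 16 ≥ 11 — holds.
[5] u = 7 is in {10, 11, 5, 7} — holds.
[6] p + v = 31; 31 mod 7 = 3, not 4 — fails.
[7] |16 - 1| = 15, not 16 — fails.

Constraints 1, 3, 6, 7 do not hold.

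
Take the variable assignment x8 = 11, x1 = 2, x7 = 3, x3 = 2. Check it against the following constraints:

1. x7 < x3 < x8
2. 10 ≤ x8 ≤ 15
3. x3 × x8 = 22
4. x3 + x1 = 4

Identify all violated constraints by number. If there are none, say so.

1. values 3, 2, 11; x7 = 3 is not < x3 = 2 — violated.
2. x8 = 11 lies in [10, 15] — OK.
3. x3 × x8 = 2 × 11 = 22 — OK.
4. x3 + x1 = 2 + 2 = 4 — OK.

No — constraint 1 is not satisfied.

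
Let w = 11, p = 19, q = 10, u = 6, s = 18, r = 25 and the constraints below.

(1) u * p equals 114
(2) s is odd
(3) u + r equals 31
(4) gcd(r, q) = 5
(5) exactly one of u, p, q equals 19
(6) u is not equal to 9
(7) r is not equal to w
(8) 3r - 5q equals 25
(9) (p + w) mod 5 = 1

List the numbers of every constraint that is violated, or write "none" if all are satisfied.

Constraints 2, 9 do not hold.

(1) u * p = 6 * 19 = 114  OK
(2) s = 18 is even  FAIL
(3) u + r = 6 + 25 = 31  OK
(4) gcd(25, 10) = 5  OK
(5) u=6, p=19, q=10; 1 of them equals 19  OK
(6) u = 6, and 6 ≠ 9  OK
(7) r = 25, w = 11; distinct  OK
(8) 3r - 5q = 3(25) - 5(10) = 25  OK
(9) p + w = 30; 30 mod 5 = 0, not 1  FAIL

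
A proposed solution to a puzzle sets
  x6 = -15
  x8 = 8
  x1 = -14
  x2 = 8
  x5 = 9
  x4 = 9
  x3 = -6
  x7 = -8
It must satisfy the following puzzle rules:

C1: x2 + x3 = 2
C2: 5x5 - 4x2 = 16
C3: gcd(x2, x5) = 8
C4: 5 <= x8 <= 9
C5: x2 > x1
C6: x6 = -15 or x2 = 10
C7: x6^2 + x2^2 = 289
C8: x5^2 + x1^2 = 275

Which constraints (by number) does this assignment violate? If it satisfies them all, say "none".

No — constraints 2, 3, and 8 are not satisfied.

C1: x2 + x3 = 8 + (-6) = 2  ✓
C2: 5x5 - 4x2 = 5(9) - 4(8) = 13, not 16  ✗
C3: gcd(8, 9) = 1, not 8  ✗
C4: x8 = 8 lies in [5, 9]  ✓
C5: x2 = 8, x1 = -14; 8 > -14  ✓
C6: x6 = -15 = -15 (first disjunct)  ✓
C7: x6^2 + x2^2 = (-15)^2 + 8^2 = 225 + 64 = 289  ✓
C8: x5^2 + x1^2 = 9^2 + (-14)^2 = 81 + 196 = 277, not 275  ✗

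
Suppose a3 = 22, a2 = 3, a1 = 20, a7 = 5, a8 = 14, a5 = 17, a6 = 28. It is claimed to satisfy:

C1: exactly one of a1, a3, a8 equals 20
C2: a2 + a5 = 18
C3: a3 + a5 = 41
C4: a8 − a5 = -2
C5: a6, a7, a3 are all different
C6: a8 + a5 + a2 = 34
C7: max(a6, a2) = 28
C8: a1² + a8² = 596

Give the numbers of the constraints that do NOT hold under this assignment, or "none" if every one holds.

C1: a1=20, a3=22, a8=14; 1 of them equals 20 — satisfied.
C2: a2 + a5 = 3 + 17 = 20, not 18 — violated.
C3: a3 + a5 = 22 + 17 = 39, not 41 — violated.
C4: a8 − a5 = 14 − 17 = -3, not -2 — violated.
C5: values 28, 5, 22 are pairwise distinct — satisfied.
C6: a8 + a5 + a2 = 14 + 17 + 3 = 34 — satisfied.
C7: max(28, 3) = 28 — satisfied.
C8: a1² + a8² = 20² + 14² = 400 + 196 = 596 — satisfied.

Constraints 2, 3, and 4 do not hold.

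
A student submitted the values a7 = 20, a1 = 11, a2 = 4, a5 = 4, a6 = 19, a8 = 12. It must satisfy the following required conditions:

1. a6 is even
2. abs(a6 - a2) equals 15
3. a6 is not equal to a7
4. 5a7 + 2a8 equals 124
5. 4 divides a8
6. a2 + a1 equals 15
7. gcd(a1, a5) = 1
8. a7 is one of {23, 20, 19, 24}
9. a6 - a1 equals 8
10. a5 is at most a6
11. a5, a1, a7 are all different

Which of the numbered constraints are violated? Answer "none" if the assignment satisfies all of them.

The assignment fails constraint 1.

1. a6 = 19 is odd  false
2. abs(19 - 4) = 15  true
3. a6 = 19, a7 = 20; distinct  true
4. 5a7 + 2a8 = 5(20) + 2(12) = 124  true
5. 12 / 4 = 3, so 4 divides 12  true
6. a2 + a1 = 4 + 11 = 15  true
7. gcd(11, 4) = 1  true
8. a7 = 20 is in {23, 20, 19, 24}  true
9. a6 - a1 = 19 - 11 = 8  true
10. a5 = 4, a6 = 19; 4 ≤ 19  true
11. values 4, 11, 20 are pairwise distinct  true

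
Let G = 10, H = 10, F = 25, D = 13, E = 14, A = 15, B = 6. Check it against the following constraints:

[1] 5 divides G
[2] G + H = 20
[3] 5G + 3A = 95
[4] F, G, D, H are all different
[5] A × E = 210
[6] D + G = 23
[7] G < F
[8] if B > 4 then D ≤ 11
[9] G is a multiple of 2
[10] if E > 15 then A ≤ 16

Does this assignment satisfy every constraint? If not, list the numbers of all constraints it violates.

[1] 10 / 5 = 2, so 5 divides 10 — holds.
[2] G + H = 10 + 10 = 20 — holds.
[3] 5G + 3A = 5(10) + 3(15) = 95 — holds.
[4] G = H = 10, not all different — fails.
[5] A × E = 15 × 14 = 210 — holds.
[6] D + G = 13 + 10 = 23 — holds.
[7] G = 10, F = 25; 10 < 25 — holds.
[8] B = 6 > 4, so we need D ≤ 11; but D = 13 > 11 — fails.
[9] 10 / 2 = 5, so 2 divides 10 — holds.
[10] E = 14, not > 15; antecedent false, conditional vacuously true — holds.

No — constraints 4, 8 are not satisfied.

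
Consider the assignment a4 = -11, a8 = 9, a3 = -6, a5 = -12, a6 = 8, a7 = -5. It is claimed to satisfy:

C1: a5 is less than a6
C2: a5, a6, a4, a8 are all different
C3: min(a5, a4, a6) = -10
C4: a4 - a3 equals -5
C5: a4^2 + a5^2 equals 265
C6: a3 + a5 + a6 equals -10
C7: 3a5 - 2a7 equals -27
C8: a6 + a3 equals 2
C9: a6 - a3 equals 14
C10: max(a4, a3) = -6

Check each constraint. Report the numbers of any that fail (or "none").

C1: a5 = -12, a6 = 8; -12 < 8  holds
C2: values -12, 8, -11, 9 are pairwise distinct  holds
C3: min(-12, -11, 8) = -12, not -10  fails
C4: a4 - a3 = -11 - (-6) = -5  holds
C5: a4^2 + a5^2 = (-11)^2 + (-12)^2 = 121 + 144 = 265  holds
C6: a3 + a5 + a6 = -6 + (-12) + 8 = -10  holds
C7: 3a5 - 2a7 = 3(-12) - 2(-5) = -26, not -27  fails
C8: a6 + a3 = 8 + (-6) = 2  holds
C9: a6 - a3 = 8 - (-6) = 14  holds
C10: max(-11, -6) = -6  holds

Constraints 3, 7 are violated.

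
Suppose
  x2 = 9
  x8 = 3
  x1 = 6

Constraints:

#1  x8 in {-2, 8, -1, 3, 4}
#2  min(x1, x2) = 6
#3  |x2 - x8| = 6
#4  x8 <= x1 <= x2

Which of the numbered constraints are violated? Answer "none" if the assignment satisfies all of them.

Yes — all constraints hold.

#1 x8 = 3 is in {-2, 8, -1, 3, 4}  yes
#2 min(6, 9) = 6  yes
#3 |9 - 3| = 6  yes
#4 values 3 <= 6 <= 9  yes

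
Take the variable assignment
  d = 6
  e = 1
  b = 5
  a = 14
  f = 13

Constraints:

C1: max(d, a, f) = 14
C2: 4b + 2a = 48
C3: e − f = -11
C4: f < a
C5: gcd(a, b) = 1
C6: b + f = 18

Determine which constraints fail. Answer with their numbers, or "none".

C1: max(6, 14, 13) = 14 — holds.
C2: 4b + 2a = 4(5) + 2(14) = 48 — holds.
C3: e − f = 1 − 13 = -12, not -11 — fails.
C4: f = 13, a = 14; 13 < 14 — holds.
C5: gcd(14, 5) = 1 — holds.
C6: b + f = 5 + 13 = 18 — holds.

Constraint 3 does not hold.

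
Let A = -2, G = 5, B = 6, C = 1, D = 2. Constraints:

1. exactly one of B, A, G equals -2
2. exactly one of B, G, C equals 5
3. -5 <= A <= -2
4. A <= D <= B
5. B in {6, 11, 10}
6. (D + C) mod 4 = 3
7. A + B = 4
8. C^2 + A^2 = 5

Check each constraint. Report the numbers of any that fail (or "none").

No violations.

1. B=6, A=-2, G=5; 1 of them equals -2  holds
2. B=6, G=5, C=1; 1 of them equals 5  holds
3. A = -2 lies in [-5, -2]  holds
4. values -2 <= 2 <= 6  holds
5. B = 6 is in {6, 11, 10}  holds
6. D + C = 3; 3 mod 4 = 3  holds
7. A + B = -2 + 6 = 4  holds
8. C^2 + A^2 = 1^2 + (-2)^2 = 1 + 4 = 5  holds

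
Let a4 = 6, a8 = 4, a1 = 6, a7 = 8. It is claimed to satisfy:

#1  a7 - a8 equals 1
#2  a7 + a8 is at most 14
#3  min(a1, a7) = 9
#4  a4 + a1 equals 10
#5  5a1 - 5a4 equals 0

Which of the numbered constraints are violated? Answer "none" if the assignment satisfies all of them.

No — constraints 1, 3, 4 are not satisfied.

#1 a7 - a8 = 8 - 4 = 4, not 1  fails
#2 a7 + a8 = 8 + 4 = 12; 12 ≤ 14  holds
#3 min(6, 8) = 6, not 9  fails
#4 a4 + a1 = 6 + 6 = 12, not 10  fails
#5 5a1 - 5a4 = 5(6) - 5(6) = 0  holds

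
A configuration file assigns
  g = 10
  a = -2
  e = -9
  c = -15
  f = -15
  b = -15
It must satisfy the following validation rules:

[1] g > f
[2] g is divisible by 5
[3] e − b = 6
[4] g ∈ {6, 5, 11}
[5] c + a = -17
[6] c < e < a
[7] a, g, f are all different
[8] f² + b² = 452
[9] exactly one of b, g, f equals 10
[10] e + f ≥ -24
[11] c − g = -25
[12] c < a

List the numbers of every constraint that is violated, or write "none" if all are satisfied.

The assignment fails constraints 4 and 8.

[1] g = 10, f = -15; 10 > -15  true
[2] 10 / 5 = 2, so 5 divides 10  true
[3] e − b = -9 − (-15) = 6  true
[4] g = 10 is not in {6, 5, 11}  false
[5] c + a = -15 + (-2) = -17  true
[6] values -15 < -9 < -2  true
[7] values -2, 10, -15 are pairwise distinct  true
[8] f² + b² = (-15)² + (-15)² = 225 + 225 = 450, not 452  false
[9] b=-15, g=10, f=-15; 1 of them equals 10  true
[10] e + f = -9 + (-15) = -24; -24 ≥ -24  true
[11] c − g = -15 − 10 = -25  true
[12] c = -15, a = -2; -15 < -2  true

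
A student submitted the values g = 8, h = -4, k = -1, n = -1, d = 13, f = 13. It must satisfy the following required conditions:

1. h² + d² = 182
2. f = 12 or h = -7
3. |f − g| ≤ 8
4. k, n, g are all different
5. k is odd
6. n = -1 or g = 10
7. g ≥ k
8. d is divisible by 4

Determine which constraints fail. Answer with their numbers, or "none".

1. h² + d² = (-4)² + 13² = 16 + 169 = 185, not 182 — fails.
2. f = 13 ≠ 12 and h = -4 ≠ -7; both disjuncts false — fails.
3. |13 − 8| = 5; 5 ≤ 8 — holds.
4. k = n = -1, not all different — fails.
5. k = -1 is odd — holds.
6. n = -1 = -1 (first disjunct) — holds.
7. g = 8, k = -1; 8 ≥ -1 — holds.
8. 13 = 4×3 + 1, so 4 does not divide 13 — fails.

Constraints 1, 2, 4, and 8 do not hold.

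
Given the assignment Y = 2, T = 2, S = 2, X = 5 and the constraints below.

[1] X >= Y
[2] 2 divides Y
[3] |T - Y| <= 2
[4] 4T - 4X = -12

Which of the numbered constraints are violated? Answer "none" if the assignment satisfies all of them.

None — every constraint holds.

[1] X = 5, Y = 2; 5 ≥ 2 — OK.
[2] 2 / 2 = 1, so 2 divides 2 — OK.
[3] |2 - 2| = 0; 0 ≤ 2 — OK.
[4] 4T - 4X = 4(2) - 4(5) = -12 — OK.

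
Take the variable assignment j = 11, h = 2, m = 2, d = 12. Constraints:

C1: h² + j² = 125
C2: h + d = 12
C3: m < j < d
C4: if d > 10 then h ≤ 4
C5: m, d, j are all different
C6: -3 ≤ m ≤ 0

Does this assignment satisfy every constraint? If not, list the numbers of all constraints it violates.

C1: h² + j² = 2² + 11² = 4 + 121 = 125 — satisfied.
C2: h + d = 2 + 12 = 14, not 12 — violated.
C3: values 2 < 11 < 12 — satisfied.
C4: d = 12 > 10, so we need h ≤ 4; h = 2 ≤ 4 — satisfied.
C5: values 2, 12, 11 are pairwise distinct — satisfied.
C6: m = 2 is outside [-3, 0] — violated.

No — constraints 2, 6 are not satisfied.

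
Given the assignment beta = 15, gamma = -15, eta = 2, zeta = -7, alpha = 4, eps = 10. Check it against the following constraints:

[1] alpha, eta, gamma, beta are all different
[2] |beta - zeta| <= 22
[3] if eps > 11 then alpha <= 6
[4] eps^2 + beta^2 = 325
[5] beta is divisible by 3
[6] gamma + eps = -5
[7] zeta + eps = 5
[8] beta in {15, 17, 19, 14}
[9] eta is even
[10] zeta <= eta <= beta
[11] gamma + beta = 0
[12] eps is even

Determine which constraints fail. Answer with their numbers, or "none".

[1] values 4, 2, -15, 15 are pairwise distinct — holds.
[2] |15 - (-7)| = 22; 22 ≤ 22 — holds.
[3] eps = 10, not > 11; antecedent false, conditional vacuously true — holds.
[4] eps^2 + beta^2 = 10^2 + 15^2 = 100 + 225 = 325 — holds.
[5] 15 / 3 = 5, so 3 divides 15 — holds.
[6] gamma + eps = -15 + 10 = -5 — holds.
[7] zeta + eps = -7 + 10 = 3, not 5 — does not hold.
[8] beta = 15 is in {15, 17, 19, 14} — holds.
[9] eta = 2 is even — holds.
[10] values -7 <= 2 <= 15 — holds.
[11] gamma + beta = -15 + 15 = 0 — holds.
[12] eps = 10 is even — holds.

Constraint 7 does not hold.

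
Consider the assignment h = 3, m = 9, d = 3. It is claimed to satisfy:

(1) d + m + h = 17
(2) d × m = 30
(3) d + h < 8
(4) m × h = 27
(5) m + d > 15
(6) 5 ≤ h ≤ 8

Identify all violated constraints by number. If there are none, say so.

No — constraints 1, 2, 5, and 6 are not satisfied.

(1) d + m + h = 3 + 9 + 3 = 15, not 17  ✗
(2) d × m = 3 × 9 = 27, not 30  ✗
(3) d + h = 3 + 3 = 6; 6 < 8  ✓
(4) m × h = 9 × 3 = 27  ✓
(5) m + d = 9 + 3 = 12; 12 ≤ 15, bound 15 not met  ✗
(6) h = 3 is outside [5, 8]  ✗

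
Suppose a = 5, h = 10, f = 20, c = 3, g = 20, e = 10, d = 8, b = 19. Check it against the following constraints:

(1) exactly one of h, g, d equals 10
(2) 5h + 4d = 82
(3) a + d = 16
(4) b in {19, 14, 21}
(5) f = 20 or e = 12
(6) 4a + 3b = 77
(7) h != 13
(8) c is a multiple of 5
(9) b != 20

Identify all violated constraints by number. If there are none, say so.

Constraints 3 and 8 do not hold.

(1) h=10, g=20, d=8; 1 of them equals 10 — holds.
(2) 5h + 4d = 5(10) + 4(8) = 82 — holds.
(3) a + d = 5 + 8 = 13, not 16 — does not hold.
(4) b = 19 is in {19, 14, 21} — holds.
(5) f = 20 = 20 (first disjunct) — holds.
(6) 4a + 3b = 4(5) + 3(19) = 77 — holds.
(7) h = 10, and 10 ≠ 13 — holds.
(8) 3 = 5*0 + 3, so 5 does not divide 3 — does not hold.
(9) b = 19, and 19 ≠ 20 — holds.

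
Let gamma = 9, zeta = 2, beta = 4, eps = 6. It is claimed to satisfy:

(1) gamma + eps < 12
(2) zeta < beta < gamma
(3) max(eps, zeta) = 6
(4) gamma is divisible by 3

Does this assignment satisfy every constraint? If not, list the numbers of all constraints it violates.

(1) gamma + eps = 9 + 6 = 15; 15 ≥ 12, bound 12 not met — violated.
(2) values 2 < 4 < 9 — OK.
(3) max(6, 2) = 6 — OK.
(4) 9 / 3 = 3, so 3 divides 9 — OK.

Violated: 1.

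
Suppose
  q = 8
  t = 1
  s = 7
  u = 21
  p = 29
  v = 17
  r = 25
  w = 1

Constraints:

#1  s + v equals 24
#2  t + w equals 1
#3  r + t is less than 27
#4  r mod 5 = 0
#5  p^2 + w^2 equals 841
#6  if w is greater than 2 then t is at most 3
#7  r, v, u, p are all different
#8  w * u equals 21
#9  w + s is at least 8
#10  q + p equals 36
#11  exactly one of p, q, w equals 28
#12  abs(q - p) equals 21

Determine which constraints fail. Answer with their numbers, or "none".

#1 s + v = 7 + 17 = 24 — holds.
#2 t + w = 1 + 1 = 2, not 1 — fails.
#3 r + t = 25 + 1 = 26; 26 < 27 — holds.
#4 25 mod 5 = 0 — holds.
#5 p^2 + w^2 = 29^2 + 1^2 = 841 + 1 = 842, not 841 — fails.
#6 w = 1, not > 2; antecedent false, conditional vacuously true — holds.
#7 values 25, 17, 21, 29 are pairwise distinct — holds.
#8 w * u = 1 * 21 = 21 — holds.
#9 w + s = 1 + 7 = 8; 8 ≥ 8 — holds.
#10 q + p = 8 + 29 = 37, not 36 — fails.
#11 p=29, q=8, w=1; 0 of them equal 28, not exactly one — fails.
#12 abs(8 - 29) = 21 — holds.

No — constraints 2, 5, 10, 11 are not satisfied.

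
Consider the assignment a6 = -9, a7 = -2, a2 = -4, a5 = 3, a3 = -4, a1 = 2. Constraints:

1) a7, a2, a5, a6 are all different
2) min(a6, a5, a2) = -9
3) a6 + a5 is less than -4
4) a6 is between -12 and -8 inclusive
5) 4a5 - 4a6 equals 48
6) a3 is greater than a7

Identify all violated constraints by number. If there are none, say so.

Constraint 6 does not hold.

1) values -2, -4, 3, -9 are pairwise distinct — holds.
2) min(-9, 3, -4) = -9 — holds.
3) a6 + a5 = -9 + 3 = -6; -6 < -4 — holds.
4) a6 = -9 lies in [-12, -8] — holds.
5) 4a5 - 4a6 = 4(3) - 4(-9) = 48 — holds.
6) a3 = -4, a7 = -2; -4 ≤ -2 (want >) — fails.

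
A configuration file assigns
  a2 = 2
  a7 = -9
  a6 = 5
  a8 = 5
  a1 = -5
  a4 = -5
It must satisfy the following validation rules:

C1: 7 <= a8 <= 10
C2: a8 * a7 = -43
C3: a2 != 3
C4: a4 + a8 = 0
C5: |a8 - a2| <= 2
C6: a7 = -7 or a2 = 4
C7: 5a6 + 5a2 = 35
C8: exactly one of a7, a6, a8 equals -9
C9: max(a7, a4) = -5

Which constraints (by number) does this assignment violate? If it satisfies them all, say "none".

Constraints 1, 2, 5, and 6 do not hold.

C1: a8 = 5 is outside [7, 10] — does not hold.
C2: a8 * a7 = 5 * (-9) = -45, not -43 — does not hold.
C3: a2 = 2, and 2 ≠ 3 — holds.
C4: a4 + a8 = -5 + 5 = 0 — holds.
C5: |5 - 2| = 3; 3 > 2, exceeds bound 2 — does not hold.
C6: a7 = -9 ≠ -7 and a2 = 2 ≠ 4; both disjuncts false — does not hold.
C7: 5a6 + 5a2 = 5(5) + 5(2) = 35 — holds.
C8: a7=-9, a6=5, a8=5; 1 of them equals -9 — holds.
C9: max(-9, -5) = -5 — holds.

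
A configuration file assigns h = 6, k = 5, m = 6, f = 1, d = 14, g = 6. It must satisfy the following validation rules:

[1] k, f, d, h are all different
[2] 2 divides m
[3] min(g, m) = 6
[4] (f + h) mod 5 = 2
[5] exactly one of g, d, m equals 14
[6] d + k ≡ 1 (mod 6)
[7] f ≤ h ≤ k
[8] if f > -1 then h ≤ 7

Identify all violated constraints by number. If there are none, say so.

The assignment fails constraint 7.

[1] values 5, 1, 14, 6 are pairwise distinct — OK.
[2] 6 / 2 = 3, so 2 divides 6 — OK.
[3] min(6, 6) = 6 — OK.
[4] f + h = 7; 7 mod 5 = 2 — OK.
[5] g=6, d=14, m=6; 1 of them equals 14 — OK.
[6] d + k = 19; 19 mod 6 = 1 — OK.
[7] values 1, 6, 5; h = 6 is not ≤ k = 5 — violated.
[8] f = 1 > -1, so we need h ≤ 7; h = 6 ≤ 7 — OK.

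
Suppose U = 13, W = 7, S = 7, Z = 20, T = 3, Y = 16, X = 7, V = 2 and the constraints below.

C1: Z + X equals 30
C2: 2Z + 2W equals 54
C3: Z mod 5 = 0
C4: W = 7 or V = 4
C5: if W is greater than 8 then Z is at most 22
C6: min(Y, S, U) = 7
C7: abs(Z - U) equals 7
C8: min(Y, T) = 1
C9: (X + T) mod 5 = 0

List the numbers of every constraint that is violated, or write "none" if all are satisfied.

Constraints 1, 8 are violated.

C1: Z + X = 20 + 7 = 27, not 30 — fails.
C2: 2Z + 2W = 2(20) + 2(7) = 54 — holds.
C3: 20 mod 5 = 0 — holds.
C4: W = 7 = 7 (first disjunct) — holds.
C5: W = 7, not > 8; antecedent false, conditional vacuously true — holds.
C6: min(16, 7, 13) = 7 — holds.
C7: abs(20 - 13) = 7 — holds.
C8: min(16, 3) = 3, not 1 — fails.
C9: X + T = 10; 10 mod 5 = 0 — holds.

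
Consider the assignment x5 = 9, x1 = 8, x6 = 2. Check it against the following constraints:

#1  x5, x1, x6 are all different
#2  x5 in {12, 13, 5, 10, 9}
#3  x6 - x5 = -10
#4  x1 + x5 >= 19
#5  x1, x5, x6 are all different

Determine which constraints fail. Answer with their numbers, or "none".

Constraints 3 and 4 are violated.

#1 values 9, 8, 2 are pairwise distinct — holds.
#2 x5 = 9 is in {12, 13, 5, 10, 9} — holds.
#3 x6 - x5 = 2 - 9 = -7, not -10 — fails.
#4 x1 + x5 = 8 + 9 = 17; 17 < 19, bound 19 not met — fails.
#5 values 8, 9, 2 are pairwise distinct — holds.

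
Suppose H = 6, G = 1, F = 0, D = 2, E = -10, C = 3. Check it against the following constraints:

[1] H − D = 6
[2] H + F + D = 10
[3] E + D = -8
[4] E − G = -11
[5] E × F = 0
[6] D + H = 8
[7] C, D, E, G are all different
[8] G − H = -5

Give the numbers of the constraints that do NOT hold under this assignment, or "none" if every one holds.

No — constraints 1 and 2 are not satisfied.

[1] H − D = 6 − 2 = 4, not 6  ✘
[2] H + F + D = 6 + 0 + 2 = 8, not 10  ✘
[3] E + D = -10 + 2 = -8  ✔
[4] E − G = -10 − 1 = -11  ✔
[5] E × F = -10 × 0 = 0  ✔
[6] D + H = 2 + 6 = 8  ✔
[7] values 3, 2, -10, 1 are pairwise distinct  ✔
[8] G − H = 1 − 6 = -5  ✔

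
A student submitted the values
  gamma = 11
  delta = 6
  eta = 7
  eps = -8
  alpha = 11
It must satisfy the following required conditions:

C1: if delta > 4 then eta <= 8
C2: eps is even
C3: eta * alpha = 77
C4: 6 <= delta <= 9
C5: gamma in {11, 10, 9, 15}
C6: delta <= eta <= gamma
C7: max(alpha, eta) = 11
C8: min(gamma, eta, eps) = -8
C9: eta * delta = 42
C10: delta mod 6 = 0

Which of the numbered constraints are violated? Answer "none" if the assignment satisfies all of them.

C1: delta = 6 > 4, so we need eta ≤ 8; eta = 7 ≤ 8 — satisfied.
C2: eps = -8 is even — satisfied.
C3: eta * alpha = 7 * 11 = 77 — satisfied.
C4: delta = 6 lies in [6, 9] — satisfied.
C5: gamma = 11 is in {11, 10, 9, 15} — satisfied.
C6: values 6 <= 7 <= 11 — satisfied.
C7: max(11, 7) = 11 — satisfied.
C8: min(11, 7, -8) = -8 — satisfied.
C9: eta * delta = 7 * 6 = 42 — satisfied.
C10: 6 mod 6 = 0 — satisfied.

No violations.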